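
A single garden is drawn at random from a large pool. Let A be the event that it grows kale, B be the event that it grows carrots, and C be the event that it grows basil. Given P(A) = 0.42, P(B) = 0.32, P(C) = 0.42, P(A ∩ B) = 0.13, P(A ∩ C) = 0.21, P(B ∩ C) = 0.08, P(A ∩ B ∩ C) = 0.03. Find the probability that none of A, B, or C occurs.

P(A ∪ B ∪ C) = 0.42 + 0.32 + 0.42 − 0.13 − 0.21 − 0.08 + 0.03 = 0.77
P(none) = 1 − 0.77 = 0.23

0.23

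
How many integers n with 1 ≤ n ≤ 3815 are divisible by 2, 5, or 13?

2407

⌊3815/2⌋ + ⌊3815/5⌋ + ⌊3815/13⌋ − ⌊3815/10⌋ − ⌊3815/26⌋ − ⌊3815/65⌋ + ⌊3815/130⌋ = 1907 + 763 + 293 − 381 − 146 − 58 + 29 = 2407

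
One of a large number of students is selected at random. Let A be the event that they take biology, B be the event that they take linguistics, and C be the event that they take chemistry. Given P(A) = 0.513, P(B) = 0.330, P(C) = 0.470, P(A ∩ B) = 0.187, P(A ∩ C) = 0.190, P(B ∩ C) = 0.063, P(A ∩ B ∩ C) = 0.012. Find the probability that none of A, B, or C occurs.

Inclusion–exclusion gives
P(A ∪ B ∪ C) = 0.513 + 0.330 + 0.470 − 0.187 − 0.190 − 0.063 + 0.012 = 0.885
P(none) = 1 − 0.885 = 0.115

0.115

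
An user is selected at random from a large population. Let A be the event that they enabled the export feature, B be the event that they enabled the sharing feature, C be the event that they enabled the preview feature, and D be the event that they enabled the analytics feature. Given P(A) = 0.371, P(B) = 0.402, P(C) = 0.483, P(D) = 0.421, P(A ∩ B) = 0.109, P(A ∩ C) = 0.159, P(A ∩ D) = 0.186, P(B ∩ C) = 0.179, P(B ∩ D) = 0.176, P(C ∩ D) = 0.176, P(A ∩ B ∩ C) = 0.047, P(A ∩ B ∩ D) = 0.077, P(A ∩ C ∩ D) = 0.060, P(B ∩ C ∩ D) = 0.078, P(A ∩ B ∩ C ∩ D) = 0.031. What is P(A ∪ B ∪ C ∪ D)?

0.923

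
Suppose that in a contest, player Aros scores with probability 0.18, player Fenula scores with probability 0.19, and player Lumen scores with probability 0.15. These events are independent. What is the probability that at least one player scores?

0.43543

P(none) = (1 − 0.18) × (1 − 0.19) × (1 − 0.15) = 0.82 × 0.81 × 0.85 = 0.56457
P(at least one) = 1 − 0.56457 = 0.43543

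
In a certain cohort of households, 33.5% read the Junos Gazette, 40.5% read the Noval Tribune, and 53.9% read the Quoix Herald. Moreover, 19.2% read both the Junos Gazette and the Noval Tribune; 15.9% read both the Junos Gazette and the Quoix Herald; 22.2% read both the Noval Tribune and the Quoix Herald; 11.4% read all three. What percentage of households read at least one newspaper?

By inclusion–exclusion:
P(at least one) = 33.5 + 40.5 + 53.9 − 19.2 − 15.9 − 22.2 + 11.4 = 82.0%

82.0%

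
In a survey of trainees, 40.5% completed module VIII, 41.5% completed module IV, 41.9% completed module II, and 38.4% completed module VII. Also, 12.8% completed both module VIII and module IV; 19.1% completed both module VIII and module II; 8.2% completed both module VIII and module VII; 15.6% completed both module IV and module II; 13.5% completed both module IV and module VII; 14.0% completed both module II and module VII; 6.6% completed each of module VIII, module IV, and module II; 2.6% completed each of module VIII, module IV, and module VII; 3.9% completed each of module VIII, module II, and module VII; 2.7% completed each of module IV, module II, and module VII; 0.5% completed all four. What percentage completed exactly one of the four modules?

41.3%

Using the inclusion–exclusion count for exactly one event:
P(exactly one) = 40.5 + 41.5 + 41.9 + 38.4 − 2·12.8 − 2·19.1 − 2·8.2 − 2·15.6 − 2·13.5 − 2·14.0 + 3·6.6 + 3·2.6 + 3·3.9 + 3·2.7 − 4·0.5 = 41.3%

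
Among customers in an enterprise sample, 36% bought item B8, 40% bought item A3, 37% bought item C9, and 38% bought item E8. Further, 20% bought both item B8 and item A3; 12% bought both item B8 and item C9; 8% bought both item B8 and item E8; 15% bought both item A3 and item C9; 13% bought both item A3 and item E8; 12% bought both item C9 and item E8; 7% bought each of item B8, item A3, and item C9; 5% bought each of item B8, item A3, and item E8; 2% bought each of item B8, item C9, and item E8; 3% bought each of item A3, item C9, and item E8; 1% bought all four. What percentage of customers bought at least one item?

87%

P(union) = 36 + 40 + 37 + 38 − 20 − 12 − 8 − 15 − 13 − 12 + 7 + 5 + 2 + 3 − 1 = 87%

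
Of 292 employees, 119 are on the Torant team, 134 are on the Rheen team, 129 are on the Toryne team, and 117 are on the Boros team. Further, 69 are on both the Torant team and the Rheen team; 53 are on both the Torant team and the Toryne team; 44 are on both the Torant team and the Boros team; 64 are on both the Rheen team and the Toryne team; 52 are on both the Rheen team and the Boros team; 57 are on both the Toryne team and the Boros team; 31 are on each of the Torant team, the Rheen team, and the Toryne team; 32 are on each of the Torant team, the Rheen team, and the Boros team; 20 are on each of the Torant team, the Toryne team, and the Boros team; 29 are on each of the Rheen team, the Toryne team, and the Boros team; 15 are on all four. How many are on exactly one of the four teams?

97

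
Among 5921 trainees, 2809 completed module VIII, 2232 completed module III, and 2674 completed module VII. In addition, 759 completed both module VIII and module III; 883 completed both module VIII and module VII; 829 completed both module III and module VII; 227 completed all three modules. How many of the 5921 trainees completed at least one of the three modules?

5471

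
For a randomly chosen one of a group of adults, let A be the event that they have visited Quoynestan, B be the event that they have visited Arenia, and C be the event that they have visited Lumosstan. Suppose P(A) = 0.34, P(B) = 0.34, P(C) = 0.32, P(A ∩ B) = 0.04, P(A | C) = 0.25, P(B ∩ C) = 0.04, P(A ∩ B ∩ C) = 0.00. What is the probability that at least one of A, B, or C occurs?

P(A ∩ C) = P(C)·P(A|C) = 0.32 × 0.25 = 0.08
By inclusion–exclusion:
P(A ∪ B ∪ C) = 0.34 + 0.34 + 0.32 − 0.04 − 0.08 − 0.04 + 0.00 = 0.84

0.84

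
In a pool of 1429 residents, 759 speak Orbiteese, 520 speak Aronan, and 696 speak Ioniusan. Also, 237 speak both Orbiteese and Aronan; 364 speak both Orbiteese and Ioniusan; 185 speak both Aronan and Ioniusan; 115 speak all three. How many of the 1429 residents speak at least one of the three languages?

N(≥1) = 759 + 520 + 696 − 237 − 364 − 185 + 115 = 1304

1304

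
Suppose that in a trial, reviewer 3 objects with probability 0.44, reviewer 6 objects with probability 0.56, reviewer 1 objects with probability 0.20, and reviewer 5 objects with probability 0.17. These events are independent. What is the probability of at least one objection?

0.8363904

P(none) = (1 − 0.44) × (1 − 0.56) × (1 − 0.20) × (1 − 0.17) = 0.56 × 0.44 × 0.80 × 0.83 = 0.1636096
P(at least one) = 1 − 0.1636096 = 0.8363904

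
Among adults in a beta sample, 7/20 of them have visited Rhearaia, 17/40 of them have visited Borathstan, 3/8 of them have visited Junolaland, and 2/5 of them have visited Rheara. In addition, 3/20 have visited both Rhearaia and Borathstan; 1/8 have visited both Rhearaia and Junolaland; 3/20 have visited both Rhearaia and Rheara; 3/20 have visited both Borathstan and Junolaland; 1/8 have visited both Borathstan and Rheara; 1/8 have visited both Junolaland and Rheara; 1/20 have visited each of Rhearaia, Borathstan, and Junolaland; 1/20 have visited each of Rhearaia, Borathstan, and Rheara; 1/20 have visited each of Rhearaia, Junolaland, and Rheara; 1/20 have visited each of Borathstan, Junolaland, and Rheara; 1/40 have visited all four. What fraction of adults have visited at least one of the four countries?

9/10

Using inclusion–exclusion:
P(≥1) = 7/20 + 17/40 + 3/8 + 2/5 − 3/20 − 1/8 − 3/20 − 3/20 − 1/8 − 1/8 + 1/20 + 1/20 + 1/20 + 1/20 − 1/40 = 9/10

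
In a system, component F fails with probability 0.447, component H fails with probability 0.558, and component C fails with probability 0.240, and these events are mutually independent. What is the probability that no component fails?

P(none) = (1 − 0.447) × (1 − 0.558) × (1 − 0.240) = 0.553 × 0.442 × 0.760 = 0.18576376

0.18576376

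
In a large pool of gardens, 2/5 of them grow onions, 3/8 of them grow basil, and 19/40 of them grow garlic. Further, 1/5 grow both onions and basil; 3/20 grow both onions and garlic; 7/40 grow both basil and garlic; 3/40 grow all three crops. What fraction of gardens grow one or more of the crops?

4/5

By inclusion-exclusion,
P(≥1) = 2/5 + 3/8 + 19/40 − 1/5 − 3/20 − 7/40 + 3/40 = 4/5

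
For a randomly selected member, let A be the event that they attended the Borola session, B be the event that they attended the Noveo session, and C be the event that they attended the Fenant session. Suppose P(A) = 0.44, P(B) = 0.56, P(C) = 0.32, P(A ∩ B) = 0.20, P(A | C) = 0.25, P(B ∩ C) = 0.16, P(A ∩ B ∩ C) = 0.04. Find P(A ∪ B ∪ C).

0.92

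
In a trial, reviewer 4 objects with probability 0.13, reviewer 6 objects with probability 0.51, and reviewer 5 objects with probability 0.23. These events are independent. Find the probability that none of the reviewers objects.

P(none) = (1 − 0.13) × (1 − 0.51) × (1 − 0.23) = 0.87 × 0.49 × 0.77 = 0.328251

0.328251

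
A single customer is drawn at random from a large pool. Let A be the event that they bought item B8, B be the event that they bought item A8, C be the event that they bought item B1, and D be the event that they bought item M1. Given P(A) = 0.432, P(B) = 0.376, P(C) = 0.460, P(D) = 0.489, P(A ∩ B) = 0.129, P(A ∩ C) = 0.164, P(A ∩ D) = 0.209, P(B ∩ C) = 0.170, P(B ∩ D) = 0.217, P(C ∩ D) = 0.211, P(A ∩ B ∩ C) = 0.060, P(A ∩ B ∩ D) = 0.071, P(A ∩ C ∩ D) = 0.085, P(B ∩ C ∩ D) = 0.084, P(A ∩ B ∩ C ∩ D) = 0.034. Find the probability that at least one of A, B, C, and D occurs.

0.923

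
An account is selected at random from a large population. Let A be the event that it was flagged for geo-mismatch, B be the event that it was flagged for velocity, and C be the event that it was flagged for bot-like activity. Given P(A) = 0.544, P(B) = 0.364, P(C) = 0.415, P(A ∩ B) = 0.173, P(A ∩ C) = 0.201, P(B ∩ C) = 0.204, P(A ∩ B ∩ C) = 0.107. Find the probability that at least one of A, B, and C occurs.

By inclusion–exclusion:
P(A ∪ B ∪ C) = 0.544 + 0.364 + 0.415 − 0.173 − 0.201 − 0.204 + 0.107 = 0.852

0.852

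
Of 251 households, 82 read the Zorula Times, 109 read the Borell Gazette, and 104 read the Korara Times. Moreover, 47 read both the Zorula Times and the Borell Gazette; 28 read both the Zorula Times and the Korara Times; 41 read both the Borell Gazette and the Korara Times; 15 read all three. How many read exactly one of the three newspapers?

|exactly one| = 82 + 109 + 104 − 2·47 − 2·28 − 2·41 + 3·15 = 108

108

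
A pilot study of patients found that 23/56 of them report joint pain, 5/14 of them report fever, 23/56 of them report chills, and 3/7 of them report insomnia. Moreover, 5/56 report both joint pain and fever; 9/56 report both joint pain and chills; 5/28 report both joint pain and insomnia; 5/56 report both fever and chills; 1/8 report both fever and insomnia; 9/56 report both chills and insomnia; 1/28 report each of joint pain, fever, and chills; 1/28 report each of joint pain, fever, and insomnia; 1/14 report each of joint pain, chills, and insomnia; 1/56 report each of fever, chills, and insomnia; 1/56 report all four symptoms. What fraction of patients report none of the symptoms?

3/56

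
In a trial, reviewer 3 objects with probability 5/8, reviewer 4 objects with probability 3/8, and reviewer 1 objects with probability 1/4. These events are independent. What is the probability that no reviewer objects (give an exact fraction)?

Since the events are independent, P(none) is the product of the individual non-occurrence probabilities.
P(none) = (1 − 5/8) × (1 − 3/8) × (1 − 1/4) = 3/8 × 5/8 × 3/4 = 45/256

45/256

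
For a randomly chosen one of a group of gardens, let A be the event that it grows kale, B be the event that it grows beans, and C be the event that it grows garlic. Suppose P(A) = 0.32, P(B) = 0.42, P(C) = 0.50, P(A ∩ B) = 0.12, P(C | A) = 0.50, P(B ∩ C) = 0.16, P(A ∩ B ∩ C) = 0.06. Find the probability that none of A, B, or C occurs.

0.14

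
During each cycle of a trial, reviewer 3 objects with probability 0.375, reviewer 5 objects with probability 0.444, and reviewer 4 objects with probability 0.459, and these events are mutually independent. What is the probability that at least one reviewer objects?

Since the events are independent, P(none) is the product of the individual non-occurrence probabilities.
P(none) = (1 − 0.375) × (1 − 0.444) × (1 − 0.459) = 0.625 × 0.556 × 0.541 = 0.1879975
P(at least one) = 1 − 0.1879975 = 0.8120025

0.8120025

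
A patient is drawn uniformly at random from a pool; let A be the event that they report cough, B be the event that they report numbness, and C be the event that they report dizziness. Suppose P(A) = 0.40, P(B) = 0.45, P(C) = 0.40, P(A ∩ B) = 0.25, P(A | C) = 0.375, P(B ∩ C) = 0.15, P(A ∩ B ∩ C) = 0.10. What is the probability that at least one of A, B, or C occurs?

0.80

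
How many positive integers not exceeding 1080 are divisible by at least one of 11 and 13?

By inclusion–exclusion:
floor(1080/11) + floor(1080/13) − floor(1080/143) = 98 + 83 − 7 = 174

174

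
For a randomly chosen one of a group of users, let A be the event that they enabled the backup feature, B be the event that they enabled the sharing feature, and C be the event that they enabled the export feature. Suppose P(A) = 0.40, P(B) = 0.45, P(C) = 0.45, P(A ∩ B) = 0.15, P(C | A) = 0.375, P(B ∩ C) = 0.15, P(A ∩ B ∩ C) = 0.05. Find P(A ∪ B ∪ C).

0.90

P(A ∩ C) = P(A)·P(C|A) = 0.40 × 0.375 = 0.15
Inclusion–exclusion gives
P(A ∪ B ∪ C) = 0.40 + 0.45 + 0.45 − 0.15 − 0.15 − 0.15 + 0.05 = 0.90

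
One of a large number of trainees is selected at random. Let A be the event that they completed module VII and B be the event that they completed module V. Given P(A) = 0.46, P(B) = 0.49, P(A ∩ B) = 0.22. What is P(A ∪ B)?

0.73

P(A ∪ B) = 0.46 + 0.49 − 0.22 = 0.73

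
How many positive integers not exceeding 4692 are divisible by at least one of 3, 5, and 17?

floor(4692/3) + floor(4692/5) + floor(4692/17) − floor(4692/15) − floor(4692/51) − floor(4692/85) + floor(4692/255) = 1564 + 938 + 276 − 312 − 92 − 55 + 18 = 2337

2337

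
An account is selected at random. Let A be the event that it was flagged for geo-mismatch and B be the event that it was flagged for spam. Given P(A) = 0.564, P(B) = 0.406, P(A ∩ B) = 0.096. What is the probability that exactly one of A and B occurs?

Using the inclusion–exclusion count for exactly one event:
P(exactly one) = 0.564 + 0.406 − 2·0.096 = 0.778

0.778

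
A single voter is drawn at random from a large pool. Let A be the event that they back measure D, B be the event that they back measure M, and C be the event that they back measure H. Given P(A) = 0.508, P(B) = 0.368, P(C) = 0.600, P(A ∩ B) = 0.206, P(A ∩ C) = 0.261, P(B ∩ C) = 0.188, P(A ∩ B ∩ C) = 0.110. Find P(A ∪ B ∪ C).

0.931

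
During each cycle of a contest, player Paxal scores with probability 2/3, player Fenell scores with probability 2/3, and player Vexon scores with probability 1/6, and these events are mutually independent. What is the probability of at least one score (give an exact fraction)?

P(none) = (1 − 2/3) × (1 − 2/3) × (1 − 1/6) = 1/3 × 1/3 × 5/6 = 5/54
P(at least one) = 1 − 5/54 = 49/54

49/54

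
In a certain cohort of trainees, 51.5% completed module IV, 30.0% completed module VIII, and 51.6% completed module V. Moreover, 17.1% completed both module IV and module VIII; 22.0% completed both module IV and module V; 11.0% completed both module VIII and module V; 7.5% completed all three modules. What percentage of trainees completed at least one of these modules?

90.5%

Using inclusion–exclusion:
P(at least one) = 51.5 + 30.0 + 51.6 − 17.1 − 22.0 − 11.0 + 7.5 = 90.5%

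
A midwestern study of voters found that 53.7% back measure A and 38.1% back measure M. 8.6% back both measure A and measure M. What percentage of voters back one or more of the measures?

83.2%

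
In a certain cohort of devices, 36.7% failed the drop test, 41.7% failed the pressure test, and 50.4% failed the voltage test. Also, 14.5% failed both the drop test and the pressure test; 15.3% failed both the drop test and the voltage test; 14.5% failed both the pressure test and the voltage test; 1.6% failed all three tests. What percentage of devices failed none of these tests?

13.9%

By inclusion–exclusion:
P(at least one) = 36.7 + 41.7 + 50.4 − 14.5 − 15.3 − 14.5 + 1.6 = 86.1%
P(none) = 100% − 86.1% = 13.9%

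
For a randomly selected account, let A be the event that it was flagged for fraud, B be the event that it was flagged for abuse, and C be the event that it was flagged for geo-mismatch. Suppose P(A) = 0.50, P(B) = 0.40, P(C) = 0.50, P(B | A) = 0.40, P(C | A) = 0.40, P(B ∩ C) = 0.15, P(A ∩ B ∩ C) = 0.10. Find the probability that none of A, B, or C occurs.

0.05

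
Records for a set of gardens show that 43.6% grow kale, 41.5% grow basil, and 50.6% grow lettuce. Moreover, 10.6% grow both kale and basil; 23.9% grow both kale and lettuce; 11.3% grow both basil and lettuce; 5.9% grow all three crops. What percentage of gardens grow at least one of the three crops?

95.8%

P(union) = 43.6 + 41.5 + 50.6 − 10.6 − 23.9 − 11.3 + 5.9 = 95.8%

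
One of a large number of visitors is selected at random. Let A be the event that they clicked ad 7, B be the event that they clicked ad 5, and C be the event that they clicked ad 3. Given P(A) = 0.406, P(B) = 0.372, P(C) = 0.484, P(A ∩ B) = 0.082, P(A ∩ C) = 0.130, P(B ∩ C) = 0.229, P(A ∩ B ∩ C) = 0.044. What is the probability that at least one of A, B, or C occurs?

0.865

Apply inclusion-exclusion:
P(A ∪ B ∪ C) = 0.406 + 0.372 + 0.484 − 0.082 − 0.130 − 0.229 + 0.044 = 0.865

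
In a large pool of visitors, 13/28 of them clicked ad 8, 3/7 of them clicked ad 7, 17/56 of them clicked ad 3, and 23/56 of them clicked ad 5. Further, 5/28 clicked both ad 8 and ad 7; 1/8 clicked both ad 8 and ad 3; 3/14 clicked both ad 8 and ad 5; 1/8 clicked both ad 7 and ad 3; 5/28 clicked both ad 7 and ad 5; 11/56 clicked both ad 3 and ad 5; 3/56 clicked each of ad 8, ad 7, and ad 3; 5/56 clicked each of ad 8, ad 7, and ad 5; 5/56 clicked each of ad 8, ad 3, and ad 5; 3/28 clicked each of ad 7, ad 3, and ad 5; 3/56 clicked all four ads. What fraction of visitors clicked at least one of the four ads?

7/8

P(union) = 13/28 + 3/7 + 17/56 + 23/56 − 5/28 − 1/8 − 3/14 − 1/8 − 5/28 − 11/56 + 3/56 + 5/56 + 5/56 + 3/28 − 3/56 = 7/8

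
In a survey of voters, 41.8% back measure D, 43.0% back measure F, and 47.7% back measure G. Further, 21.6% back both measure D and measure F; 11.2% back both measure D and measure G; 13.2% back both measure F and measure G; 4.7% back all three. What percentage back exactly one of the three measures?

54.6%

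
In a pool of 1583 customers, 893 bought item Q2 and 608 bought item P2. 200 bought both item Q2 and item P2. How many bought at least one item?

1301

Inclusion–exclusion gives
|union| = 893 + 608 − 200 = 1301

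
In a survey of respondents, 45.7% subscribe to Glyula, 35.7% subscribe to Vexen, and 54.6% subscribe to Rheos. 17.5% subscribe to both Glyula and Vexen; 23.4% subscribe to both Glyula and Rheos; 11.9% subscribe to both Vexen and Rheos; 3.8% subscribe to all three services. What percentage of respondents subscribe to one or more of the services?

P(union) = 45.7 + 35.7 + 54.6 − 17.5 − 23.4 − 11.9 + 3.8 = 87.0%

87.0%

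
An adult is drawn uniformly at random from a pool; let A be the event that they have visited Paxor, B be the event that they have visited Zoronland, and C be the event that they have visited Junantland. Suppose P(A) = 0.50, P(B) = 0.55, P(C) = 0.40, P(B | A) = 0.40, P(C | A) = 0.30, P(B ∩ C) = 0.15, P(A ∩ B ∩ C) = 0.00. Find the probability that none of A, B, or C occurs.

0.05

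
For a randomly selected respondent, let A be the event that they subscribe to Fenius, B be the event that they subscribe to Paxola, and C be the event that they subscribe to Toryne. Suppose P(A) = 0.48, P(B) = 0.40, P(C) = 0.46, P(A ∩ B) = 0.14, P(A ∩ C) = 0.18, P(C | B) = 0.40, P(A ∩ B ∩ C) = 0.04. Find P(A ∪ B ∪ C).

0.90

P(B ∩ C) = P(B)·P(C|B) = 0.40 × 0.40 = 0.16
Using inclusion–exclusion:
P(A ∪ B ∪ C) = 0.48 + 0.40 + 0.46 − 0.14 − 0.18 − 0.16 + 0.04 = 0.90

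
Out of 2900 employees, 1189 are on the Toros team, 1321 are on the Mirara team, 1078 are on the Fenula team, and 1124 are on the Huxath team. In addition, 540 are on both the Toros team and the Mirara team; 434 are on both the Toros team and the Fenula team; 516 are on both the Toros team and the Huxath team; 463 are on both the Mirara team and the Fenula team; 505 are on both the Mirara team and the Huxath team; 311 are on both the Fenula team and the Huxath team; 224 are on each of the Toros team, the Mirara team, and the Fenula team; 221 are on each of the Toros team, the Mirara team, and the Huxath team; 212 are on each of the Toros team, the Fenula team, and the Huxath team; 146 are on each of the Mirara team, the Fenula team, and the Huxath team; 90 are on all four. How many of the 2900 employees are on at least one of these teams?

2656

Using inclusion–exclusion:
|at least one| = 1189 + 1321 + 1078 + 1124 − 540 − 434 − 516 − 463 − 505 − 311 + 224 + 221 + 212 + 146 − 90 = 2656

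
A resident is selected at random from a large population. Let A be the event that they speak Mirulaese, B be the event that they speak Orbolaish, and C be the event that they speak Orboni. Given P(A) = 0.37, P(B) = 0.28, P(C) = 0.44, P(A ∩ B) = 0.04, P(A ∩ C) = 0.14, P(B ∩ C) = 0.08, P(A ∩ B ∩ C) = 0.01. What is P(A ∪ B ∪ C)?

By inclusion-exclusion,
P(A ∪ B ∪ C) = 0.37 + 0.28 + 0.44 − 0.04 − 0.14 − 0.08 + 0.01 = 0.84

0.84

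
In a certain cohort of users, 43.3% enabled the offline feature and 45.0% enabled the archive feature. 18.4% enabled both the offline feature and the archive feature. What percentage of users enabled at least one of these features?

69.9%

P(union) = 43.3 + 45.0 − 18.4 = 69.9%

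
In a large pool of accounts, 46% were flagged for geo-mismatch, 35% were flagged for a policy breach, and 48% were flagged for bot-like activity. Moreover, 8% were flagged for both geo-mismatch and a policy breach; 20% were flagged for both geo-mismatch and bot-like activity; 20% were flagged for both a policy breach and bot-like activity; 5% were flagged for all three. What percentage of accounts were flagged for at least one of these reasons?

86%

P(≥1) = 46 + 35 + 48 − 8 − 20 − 20 + 5 = 86%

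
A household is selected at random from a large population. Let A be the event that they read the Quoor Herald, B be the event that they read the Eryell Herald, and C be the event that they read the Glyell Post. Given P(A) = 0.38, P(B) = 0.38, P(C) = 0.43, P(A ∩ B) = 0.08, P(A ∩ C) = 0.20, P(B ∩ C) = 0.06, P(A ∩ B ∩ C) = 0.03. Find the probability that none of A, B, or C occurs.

0.12

Using inclusion–exclusion:
P(A ∪ B ∪ C) = 0.38 + 0.38 + 0.43 − 0.08 − 0.20 − 0.06 + 0.03 = 0.88
P(none) = 1 − 0.88 = 0.12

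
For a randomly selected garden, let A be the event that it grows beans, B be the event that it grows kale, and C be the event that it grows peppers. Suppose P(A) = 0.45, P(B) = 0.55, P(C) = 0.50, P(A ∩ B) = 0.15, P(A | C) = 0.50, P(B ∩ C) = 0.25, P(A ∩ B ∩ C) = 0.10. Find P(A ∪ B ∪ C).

P(A ∩ C) = P(C)·P(A|C) = 0.50 × 0.50 = 0.25
Apply inclusion-exclusion:
P(A ∪ B ∪ C) = 0.45 + 0.55 + 0.50 − 0.15 − 0.25 − 0.25 + 0.10 = 0.95

0.95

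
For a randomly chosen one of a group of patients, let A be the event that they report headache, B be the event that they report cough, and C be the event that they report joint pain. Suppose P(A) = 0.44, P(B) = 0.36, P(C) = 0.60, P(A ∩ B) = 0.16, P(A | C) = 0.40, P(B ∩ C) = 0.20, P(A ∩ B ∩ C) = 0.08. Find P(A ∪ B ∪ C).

P(A ∩ C) = P(C)·P(A|C) = 0.60 × 0.40 = 0.24
Using inclusion–exclusion:
P(A ∪ B ∪ C) = 0.44 + 0.36 + 0.60 − 0.16 − 0.24 − 0.20 + 0.08 = 0.88

0.88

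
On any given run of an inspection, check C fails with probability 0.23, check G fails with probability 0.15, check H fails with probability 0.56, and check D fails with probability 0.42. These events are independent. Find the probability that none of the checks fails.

0.1670284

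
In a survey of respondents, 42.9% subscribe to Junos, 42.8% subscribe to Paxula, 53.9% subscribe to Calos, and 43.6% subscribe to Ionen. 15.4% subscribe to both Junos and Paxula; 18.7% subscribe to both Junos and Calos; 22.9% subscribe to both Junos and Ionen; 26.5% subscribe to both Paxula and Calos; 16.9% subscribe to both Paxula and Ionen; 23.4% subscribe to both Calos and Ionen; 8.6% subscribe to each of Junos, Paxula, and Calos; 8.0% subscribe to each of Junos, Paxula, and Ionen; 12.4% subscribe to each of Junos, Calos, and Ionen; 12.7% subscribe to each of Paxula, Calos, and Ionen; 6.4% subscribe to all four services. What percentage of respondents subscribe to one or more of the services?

Inclusion–exclusion gives
P(at least one) = 42.9 + 42.8 + 53.9 + 43.6 − 15.4 − 18.7 − 22.9 − 26.5 − 16.9 − 23.4 + 8.6 + 8.0 + 12.4 + 12.7 − 6.4 = 94.7%

94.7%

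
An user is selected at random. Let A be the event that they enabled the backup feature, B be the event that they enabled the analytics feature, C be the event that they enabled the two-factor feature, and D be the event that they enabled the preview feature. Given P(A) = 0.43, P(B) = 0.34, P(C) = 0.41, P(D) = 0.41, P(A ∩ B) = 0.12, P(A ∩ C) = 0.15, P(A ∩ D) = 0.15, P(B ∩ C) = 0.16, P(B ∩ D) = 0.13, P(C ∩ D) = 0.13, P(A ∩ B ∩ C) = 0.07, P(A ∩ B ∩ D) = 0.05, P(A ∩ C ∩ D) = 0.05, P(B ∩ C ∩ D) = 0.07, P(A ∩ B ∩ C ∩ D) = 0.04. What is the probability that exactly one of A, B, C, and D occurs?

Using the inclusion–exclusion count for exactly one event:
P(exactly one) = 0.43 + 0.34 + 0.41 + 0.41 − 2·0.12 − 2·0.15 − 2·0.15 − 2·0.16 − 2·0.13 − 2·0.13 + 3·0.07 + 3·0.05 + 3·0.05 + 3·0.07 − 4·0.04 = 0.47

0.47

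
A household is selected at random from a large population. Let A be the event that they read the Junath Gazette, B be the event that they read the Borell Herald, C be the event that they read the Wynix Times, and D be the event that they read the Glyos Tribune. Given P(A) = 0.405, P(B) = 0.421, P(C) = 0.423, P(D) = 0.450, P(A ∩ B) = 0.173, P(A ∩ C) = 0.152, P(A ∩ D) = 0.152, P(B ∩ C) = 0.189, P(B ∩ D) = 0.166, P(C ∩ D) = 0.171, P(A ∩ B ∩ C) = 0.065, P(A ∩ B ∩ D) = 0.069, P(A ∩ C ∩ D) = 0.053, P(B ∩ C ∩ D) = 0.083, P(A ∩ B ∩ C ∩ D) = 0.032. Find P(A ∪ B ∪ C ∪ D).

0.934

By inclusion–exclusion:
P(A ∪ B ∪ C ∪ D) = 0.405 + 0.421 + 0.423 + 0.450 − 0.173 − 0.152 − 0.152 − 0.189 − 0.166 − 0.171 + 0.065 + 0.069 + 0.053 + 0.083 − 0.032 = 0.934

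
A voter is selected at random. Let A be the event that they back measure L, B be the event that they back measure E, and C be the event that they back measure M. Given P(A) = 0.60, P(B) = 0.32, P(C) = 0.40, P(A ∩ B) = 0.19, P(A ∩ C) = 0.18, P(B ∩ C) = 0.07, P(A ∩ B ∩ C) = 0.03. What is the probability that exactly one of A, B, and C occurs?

0.53

Using the inclusion–exclusion count for exactly one event:
P(exactly one) = 0.60 + 0.32 + 0.40 − 2·0.19 − 2·0.18 − 2·0.07 + 3·0.03 = 0.53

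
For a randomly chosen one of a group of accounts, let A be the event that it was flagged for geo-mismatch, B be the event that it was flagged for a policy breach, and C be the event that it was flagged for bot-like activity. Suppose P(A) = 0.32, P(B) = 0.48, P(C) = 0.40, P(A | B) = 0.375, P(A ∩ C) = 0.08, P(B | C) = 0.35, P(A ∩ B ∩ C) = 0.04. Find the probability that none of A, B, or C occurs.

P(A ∩ B) = P(B)·P(A|B) = 0.48 × 0.375 = 0.18
P(B ∩ C) = P(C)·P(B|C) = 0.40 × 0.35 = 0.14
Inclusion–exclusion gives
P(A ∪ B ∪ C) = 0.32 + 0.48 + 0.40 − 0.18 − 0.08 − 0.14 + 0.04 = 0.84
P(none) = 1 − 0.84 = 0.16

0.16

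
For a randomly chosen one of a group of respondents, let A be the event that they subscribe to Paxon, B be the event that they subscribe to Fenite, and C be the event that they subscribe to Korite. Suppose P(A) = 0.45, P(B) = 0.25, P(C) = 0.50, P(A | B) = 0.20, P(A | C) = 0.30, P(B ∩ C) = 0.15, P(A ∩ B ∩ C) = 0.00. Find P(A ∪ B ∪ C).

P(A ∩ B) = P(B)·P(A|B) = 0.25 × 0.20 = 0.05
P(A ∩ C) = P(C)·P(A|C) = 0.50 × 0.30 = 0.15
Inclusion–exclusion gives
P(A ∪ B ∪ C) = 0.45 + 0.25 + 0.50 − 0.05 − 0.15 − 0.15 + 0.00 = 0.85

0.85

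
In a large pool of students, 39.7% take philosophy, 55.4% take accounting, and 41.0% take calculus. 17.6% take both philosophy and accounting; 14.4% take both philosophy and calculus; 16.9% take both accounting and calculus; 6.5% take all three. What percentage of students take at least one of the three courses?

93.7%

Apply inclusion-exclusion:
P(union) = 39.7 + 55.4 + 41.0 − 17.6 − 14.4 − 16.9 + 6.5 = 93.7%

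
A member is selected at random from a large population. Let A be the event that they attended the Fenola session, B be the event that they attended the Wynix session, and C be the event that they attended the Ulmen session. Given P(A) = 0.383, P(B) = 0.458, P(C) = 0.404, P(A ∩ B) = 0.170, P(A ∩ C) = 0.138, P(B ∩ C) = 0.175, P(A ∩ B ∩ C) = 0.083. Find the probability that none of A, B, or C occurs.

Using inclusion–exclusion:
P(A ∪ B ∪ C) = 0.383 + 0.458 + 0.404 − 0.170 − 0.138 − 0.175 + 0.083 = 0.845
P(none) = 1 − 0.845 = 0.155

0.155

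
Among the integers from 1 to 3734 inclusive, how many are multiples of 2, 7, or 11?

1867 + 533 + 339 − 266 − 169 − 48 + 24 = 2280

2280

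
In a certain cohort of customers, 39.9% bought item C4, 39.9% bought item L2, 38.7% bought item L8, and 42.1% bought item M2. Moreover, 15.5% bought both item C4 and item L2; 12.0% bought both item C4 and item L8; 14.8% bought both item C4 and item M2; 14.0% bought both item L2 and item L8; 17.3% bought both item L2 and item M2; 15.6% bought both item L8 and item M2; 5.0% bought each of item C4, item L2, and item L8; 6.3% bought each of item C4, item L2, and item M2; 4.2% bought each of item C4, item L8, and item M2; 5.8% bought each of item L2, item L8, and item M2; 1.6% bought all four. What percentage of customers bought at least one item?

91.1%

P(≥1) = 39.9 + 39.9 + 38.7 + 42.1 − 15.5 − 12.0 − 14.8 − 14.0 − 17.3 − 15.6 + 5.0 + 6.3 + 4.2 + 5.8 − 1.6 = 91.1%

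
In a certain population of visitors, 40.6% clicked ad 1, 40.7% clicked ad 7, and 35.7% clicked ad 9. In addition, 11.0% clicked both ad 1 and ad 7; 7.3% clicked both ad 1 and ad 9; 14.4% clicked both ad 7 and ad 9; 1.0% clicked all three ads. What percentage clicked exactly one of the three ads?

54.6%

Using the inclusion–exclusion count for exactly one event:
P(exactly one) = 40.6 + 40.7 + 35.7 − 2·11.0 − 2·7.3 − 2·14.4 + 3·1.0 = 54.6%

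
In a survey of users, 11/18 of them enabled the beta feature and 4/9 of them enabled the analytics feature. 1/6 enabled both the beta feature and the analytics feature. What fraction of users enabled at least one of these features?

Using inclusion–exclusion:
P(≥1) = 11/18 + 4/9 − 1/6 = 8/9

8/9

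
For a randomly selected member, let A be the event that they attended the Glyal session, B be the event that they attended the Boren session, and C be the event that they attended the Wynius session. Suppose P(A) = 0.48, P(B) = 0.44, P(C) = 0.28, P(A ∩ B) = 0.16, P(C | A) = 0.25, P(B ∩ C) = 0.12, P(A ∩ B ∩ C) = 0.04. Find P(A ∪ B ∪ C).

P(A ∩ C) = P(A)·P(C|A) = 0.48 × 0.25 = 0.12
P(A ∪ B ∪ C) = 0.48 + 0.44 + 0.28 − 0.16 − 0.12 − 0.12 + 0.04 = 0.84

0.84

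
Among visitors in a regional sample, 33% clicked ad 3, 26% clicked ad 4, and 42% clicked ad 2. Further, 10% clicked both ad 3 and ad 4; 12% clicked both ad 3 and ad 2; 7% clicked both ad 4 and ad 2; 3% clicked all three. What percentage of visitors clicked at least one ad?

75%

P(union) = 33 + 26 + 42 − 10 − 12 − 7 + 3 = 75%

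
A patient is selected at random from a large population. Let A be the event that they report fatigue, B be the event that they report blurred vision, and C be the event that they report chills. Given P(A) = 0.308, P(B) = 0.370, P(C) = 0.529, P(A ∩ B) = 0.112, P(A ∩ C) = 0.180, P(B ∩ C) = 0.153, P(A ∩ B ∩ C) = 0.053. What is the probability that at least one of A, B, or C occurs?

P(A ∪ B ∪ C) = 0.308 + 0.370 + 0.529 − 0.112 − 0.180 − 0.153 + 0.053 = 0.815

0.815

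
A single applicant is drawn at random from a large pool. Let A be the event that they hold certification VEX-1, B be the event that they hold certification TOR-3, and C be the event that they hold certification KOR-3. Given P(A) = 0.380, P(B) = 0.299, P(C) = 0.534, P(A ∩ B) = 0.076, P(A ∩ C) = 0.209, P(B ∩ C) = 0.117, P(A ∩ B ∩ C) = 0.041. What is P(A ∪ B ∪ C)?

0.852

Using inclusion–exclusion:
P(A ∪ B ∪ C) = 0.380 + 0.299 + 0.534 − 0.076 − 0.209 − 0.117 + 0.041 = 0.852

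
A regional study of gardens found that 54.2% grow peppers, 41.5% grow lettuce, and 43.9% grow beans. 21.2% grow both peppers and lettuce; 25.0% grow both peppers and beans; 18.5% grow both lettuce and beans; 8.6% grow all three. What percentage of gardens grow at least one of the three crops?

83.5%

By inclusion–exclusion:
P(≥1) = 54.2 + 41.5 + 43.9 − 21.2 − 25.0 − 18.5 + 8.6 = 83.5%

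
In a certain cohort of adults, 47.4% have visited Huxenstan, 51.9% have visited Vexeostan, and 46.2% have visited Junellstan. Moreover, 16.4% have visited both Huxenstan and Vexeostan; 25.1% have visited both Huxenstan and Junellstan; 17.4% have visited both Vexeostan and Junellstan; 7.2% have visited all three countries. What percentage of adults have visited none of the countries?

P(union) = 47.4 + 51.9 + 46.2 − 16.4 − 25.1 − 17.4 + 7.2 = 93.8%
P(none) = 100% − 93.8% = 6.2%

6.2%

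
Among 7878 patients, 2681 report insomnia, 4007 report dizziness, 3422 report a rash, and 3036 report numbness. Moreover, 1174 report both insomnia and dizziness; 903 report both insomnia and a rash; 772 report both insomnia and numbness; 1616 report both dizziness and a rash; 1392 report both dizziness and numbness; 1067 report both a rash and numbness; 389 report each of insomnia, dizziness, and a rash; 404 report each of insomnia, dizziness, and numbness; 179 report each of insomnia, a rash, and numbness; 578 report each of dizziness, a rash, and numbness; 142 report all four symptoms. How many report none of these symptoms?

248

|union| = 2681 + 4007 + 3422 + 3036 − 1174 − 903 − 772 − 1616 − 1392 − 1067 + 389 + 404 + 179 + 578 − 142 = 7630
None: 7878 − 7630 = 248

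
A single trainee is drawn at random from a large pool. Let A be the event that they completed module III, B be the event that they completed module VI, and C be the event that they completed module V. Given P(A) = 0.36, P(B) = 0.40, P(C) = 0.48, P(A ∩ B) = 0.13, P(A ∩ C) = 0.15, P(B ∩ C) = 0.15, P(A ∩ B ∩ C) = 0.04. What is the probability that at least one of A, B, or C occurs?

By inclusion-exclusion,
P(A ∪ B ∪ C) = 0.36 + 0.40 + 0.48 − 0.13 − 0.15 − 0.15 + 0.04 = 0.85

0.85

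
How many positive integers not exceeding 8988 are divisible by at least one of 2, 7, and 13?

5433

Apply inclusion-exclusion:
floor(8988/2) + floor(8988/7) + floor(8988/13) − floor(8988/14) − floor(8988/26) − floor(8988/91) + floor(8988/182) = 4494 + 1284 + 691 − 642 − 345 − 98 + 49 = 5433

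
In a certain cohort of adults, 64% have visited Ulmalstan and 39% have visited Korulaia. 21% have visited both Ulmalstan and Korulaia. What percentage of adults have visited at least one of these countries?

By inclusion-exclusion,
P(≥1) = 64 + 39 − 21 = 82%

82%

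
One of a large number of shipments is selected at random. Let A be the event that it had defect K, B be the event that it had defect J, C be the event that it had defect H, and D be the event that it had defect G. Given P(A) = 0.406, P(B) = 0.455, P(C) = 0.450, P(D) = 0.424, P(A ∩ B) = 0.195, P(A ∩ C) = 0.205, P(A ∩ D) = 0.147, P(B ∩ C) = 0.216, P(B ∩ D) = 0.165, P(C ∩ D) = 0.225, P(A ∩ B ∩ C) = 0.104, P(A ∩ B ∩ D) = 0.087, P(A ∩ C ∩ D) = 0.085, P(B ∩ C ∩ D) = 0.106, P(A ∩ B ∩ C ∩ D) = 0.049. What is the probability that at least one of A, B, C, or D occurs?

Inclusion–exclusion gives
P(A ∪ B ∪ C ∪ D) = 0.406 + 0.455 + 0.450 + 0.424 − 0.195 − 0.205 − 0.147 − 0.216 − 0.165 − 0.225 + 0.104 + 0.087 + 0.085 + 0.106 − 0.049 = 0.915

0.915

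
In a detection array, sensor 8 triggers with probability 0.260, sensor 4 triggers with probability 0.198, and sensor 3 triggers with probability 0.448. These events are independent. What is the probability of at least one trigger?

0.67239904

P(none) = (1 − 0.260) × (1 − 0.198) × (1 − 0.448) = 0.740 × 0.802 × 0.552 = 0.32760096
P(at least one) = 1 − 0.32760096 = 0.67239904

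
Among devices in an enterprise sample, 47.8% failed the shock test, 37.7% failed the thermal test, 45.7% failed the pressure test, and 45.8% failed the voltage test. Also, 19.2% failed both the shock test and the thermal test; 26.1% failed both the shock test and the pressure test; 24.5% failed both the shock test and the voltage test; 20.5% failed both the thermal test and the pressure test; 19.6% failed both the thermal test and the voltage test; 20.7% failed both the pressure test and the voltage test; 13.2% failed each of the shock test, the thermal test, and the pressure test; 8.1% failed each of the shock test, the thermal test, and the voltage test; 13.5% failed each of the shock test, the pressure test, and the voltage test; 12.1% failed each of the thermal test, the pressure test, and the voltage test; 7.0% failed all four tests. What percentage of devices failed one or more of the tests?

By inclusion–exclusion:
P(at least one) = 47.8 + 37.7 + 45.7 + 45.8 − 19.2 − 26.1 − 24.5 − 20.5 − 19.6 − 20.7 + 13.2 + 8.1 + 13.5 + 12.1 − 7.0 = 86.3%

86.3%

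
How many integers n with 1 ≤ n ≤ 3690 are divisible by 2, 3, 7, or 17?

2698

1845 + 1230 + 527 + 217 − 615 − 263 − 108 − 175 − 72 − 31 + 87 + 36 + 15 + 10 − 5 = 2698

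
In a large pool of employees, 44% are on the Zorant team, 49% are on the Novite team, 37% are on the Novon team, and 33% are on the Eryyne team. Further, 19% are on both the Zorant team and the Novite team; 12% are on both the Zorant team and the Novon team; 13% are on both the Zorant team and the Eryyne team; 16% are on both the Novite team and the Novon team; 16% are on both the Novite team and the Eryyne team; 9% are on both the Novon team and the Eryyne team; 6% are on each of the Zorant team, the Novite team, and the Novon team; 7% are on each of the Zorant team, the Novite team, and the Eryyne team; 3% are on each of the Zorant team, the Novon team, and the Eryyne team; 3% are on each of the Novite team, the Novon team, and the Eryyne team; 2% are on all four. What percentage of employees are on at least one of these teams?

P(≥1) = 44 + 49 + 37 + 33 − 19 − 12 − 13 − 16 − 16 − 9 + 6 + 7 + 3 + 3 − 2 = 95%

95%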